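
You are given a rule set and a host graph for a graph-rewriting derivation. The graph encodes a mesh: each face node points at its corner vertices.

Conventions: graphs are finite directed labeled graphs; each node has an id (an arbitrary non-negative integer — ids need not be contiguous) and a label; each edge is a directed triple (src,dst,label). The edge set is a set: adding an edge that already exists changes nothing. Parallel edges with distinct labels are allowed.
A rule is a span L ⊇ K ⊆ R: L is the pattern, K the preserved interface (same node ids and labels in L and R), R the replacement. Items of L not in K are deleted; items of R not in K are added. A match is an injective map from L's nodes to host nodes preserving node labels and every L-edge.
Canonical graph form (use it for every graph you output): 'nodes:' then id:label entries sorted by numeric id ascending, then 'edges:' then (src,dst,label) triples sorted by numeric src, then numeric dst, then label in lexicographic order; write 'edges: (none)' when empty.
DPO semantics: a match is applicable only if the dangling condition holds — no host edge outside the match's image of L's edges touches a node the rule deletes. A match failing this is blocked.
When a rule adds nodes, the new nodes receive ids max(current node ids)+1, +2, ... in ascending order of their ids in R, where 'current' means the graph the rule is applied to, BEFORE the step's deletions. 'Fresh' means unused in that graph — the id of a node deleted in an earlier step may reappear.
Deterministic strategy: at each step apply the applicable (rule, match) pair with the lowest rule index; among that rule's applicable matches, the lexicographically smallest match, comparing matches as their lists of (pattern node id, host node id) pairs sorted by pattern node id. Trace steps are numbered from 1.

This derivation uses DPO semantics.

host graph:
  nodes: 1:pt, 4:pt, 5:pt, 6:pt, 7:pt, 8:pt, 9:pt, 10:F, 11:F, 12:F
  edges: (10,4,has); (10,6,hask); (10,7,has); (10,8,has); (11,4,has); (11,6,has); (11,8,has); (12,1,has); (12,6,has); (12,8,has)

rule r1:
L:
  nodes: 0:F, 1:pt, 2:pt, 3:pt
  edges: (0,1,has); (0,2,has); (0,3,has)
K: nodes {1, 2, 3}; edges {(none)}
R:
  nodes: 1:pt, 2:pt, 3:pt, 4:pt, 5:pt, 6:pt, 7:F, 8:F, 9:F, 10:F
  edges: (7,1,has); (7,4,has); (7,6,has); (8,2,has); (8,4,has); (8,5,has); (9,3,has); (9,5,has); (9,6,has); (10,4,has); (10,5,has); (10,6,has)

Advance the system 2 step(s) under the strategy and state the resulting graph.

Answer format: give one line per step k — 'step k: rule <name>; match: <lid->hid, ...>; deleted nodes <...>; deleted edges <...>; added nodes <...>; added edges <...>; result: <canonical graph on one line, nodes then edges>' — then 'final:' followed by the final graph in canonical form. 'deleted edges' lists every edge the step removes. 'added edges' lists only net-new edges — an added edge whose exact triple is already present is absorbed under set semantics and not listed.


step 1: rule r1; match: 0->11, 1->4, 2->6, 3->8; deleted nodes 11; deleted edges (11,4,has); (11,6,has); (11,8,has); added nodes 13, 14, 15, 16, 17, 18, 19; added edges (16,4,has); (16,13,has); (16,15,has); (17,6,has); (17,13,has); (17,14,has); (18,8,has); (18,14,has); (18,15,has); (19,13,has); (19,14,has); (19,15,has); result: nodes: 1:pt, 4:pt, 5:pt, 6:pt, 7:pt, 8:pt, 9:pt, 10:F, 12:F, 13:pt, 14:pt, 15:pt, 16:F, 17:F, 18:F, 19:F edges: (10,4,has); (10,6,hask); (10,7,has); (10,8,has); (12,1,has); (12,6,has); (12,8,has); (16,4,has); (16,13,has); (16,15,has); (17,6,has); (17,13,has); (17,14,has); (18,8,has); (18,14,has); (18,15,has); (19,13,has); (19,14,has); (19,15,has)
step 2: rule r1; match: 0->12, 1->1, 2->6, 3->8; deleted nodes 12; deleted edges (12,1,has); (12,6,has); (12,8,has); added nodes 20, 21, 22, 23, 24, 25, 26; added edges (23,1,has); (23,20,has); (23,22,has); (24,6,has); (24,20,has); (24,21,has); (25,8,has); (25,21,has); (25,22,has); (26,20,has); (26,21,has); (26,22,has); result: nodes: 1:pt, 4:pt, 5:pt, 6:pt, 7:pt, 8:pt, 9:pt, 10:F, 13:pt, 14:pt, 15:pt, 16:F, 17:F, 18:F, 19:F, 20:pt, 21:pt, 22:pt, 23:F, 24:F, 25:F, 26:F edges: (10,4,has); (10,6,hask); (10,7,has); (10,8,has); (16,4,has); (16,13,has); (16,15,has); (17,6,has); (17,13,has); (17,14,has); (18,8,has); (18,14,has); (18,15,has); (19,13,has); (19,14,has); (19,15,has); (23,1,has); (23,20,has); (23,22,has); (24,6,has); (24,20,has); (24,21,has); (25,8,has); (25,21,has); (25,22,has); (26,20,has); (26,21,has); (26,22,has)
final:
nodes: 1:pt, 4:pt, 5:pt, 6:pt, 7:pt, 8:pt, 9:pt, 10:F, 13:pt, 14:pt, 15:pt, 16:F, 17:F, 18:F, 19:F, 20:pt, 21:pt, 22:pt, 23:F, 24:F, 25:F, 26:F
edges: (10,4,has); (10,6,hask); (10,7,has); (10,8,has); (16,4,has); (16,13,has); (16,15,has); (17,6,has); (17,13,has); (17,14,has); (18,8,has); (18,14,has); (18,15,has); (19,13,has); (19,14,has); (19,15,has); (23,1,has); (23,20,has); (23,22,has); (24,6,has); (24,20,has); (24,21,has); (25,8,has); (25,21,has); (25,22,has); (26,20,has); (26,21,has); (26,22,has)


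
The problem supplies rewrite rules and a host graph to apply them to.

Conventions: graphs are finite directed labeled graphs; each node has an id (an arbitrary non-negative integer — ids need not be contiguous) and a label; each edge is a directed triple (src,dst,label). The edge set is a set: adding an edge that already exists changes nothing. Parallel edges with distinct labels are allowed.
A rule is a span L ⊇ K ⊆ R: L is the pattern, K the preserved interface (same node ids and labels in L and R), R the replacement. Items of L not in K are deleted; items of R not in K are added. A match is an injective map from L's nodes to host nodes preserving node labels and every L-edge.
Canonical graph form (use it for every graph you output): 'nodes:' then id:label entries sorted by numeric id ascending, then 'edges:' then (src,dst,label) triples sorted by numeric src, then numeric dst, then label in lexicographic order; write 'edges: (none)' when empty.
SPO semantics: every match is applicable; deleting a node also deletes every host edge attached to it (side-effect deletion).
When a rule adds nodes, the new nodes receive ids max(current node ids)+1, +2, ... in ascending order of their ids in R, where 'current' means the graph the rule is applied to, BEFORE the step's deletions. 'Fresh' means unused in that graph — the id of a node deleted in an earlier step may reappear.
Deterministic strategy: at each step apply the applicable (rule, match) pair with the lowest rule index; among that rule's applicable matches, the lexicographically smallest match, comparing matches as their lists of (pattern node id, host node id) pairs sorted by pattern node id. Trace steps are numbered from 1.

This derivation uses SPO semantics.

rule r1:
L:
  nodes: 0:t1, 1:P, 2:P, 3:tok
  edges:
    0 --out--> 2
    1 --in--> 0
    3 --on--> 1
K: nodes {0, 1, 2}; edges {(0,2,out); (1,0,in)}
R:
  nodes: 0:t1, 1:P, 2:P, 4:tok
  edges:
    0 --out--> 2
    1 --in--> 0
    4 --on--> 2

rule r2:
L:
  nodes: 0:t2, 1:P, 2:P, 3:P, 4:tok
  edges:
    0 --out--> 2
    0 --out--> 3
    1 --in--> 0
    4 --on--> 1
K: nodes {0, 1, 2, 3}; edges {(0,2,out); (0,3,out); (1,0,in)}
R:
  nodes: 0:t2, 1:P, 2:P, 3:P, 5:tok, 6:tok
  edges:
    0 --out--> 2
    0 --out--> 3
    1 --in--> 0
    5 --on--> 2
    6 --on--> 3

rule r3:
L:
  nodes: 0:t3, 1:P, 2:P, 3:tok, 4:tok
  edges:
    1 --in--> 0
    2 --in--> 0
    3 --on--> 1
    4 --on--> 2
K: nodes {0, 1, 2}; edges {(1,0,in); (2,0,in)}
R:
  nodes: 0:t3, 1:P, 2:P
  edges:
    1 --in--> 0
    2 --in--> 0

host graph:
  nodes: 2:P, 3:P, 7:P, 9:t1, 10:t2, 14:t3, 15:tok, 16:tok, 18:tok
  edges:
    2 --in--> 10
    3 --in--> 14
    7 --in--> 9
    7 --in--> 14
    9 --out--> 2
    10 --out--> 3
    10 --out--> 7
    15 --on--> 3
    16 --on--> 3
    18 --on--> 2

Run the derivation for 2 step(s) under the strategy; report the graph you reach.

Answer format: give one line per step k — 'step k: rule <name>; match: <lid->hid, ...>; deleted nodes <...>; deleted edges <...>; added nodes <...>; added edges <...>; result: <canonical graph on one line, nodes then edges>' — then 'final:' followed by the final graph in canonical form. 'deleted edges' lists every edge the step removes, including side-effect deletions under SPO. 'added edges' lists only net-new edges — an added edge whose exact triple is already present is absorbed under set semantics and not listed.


step 1: rule r2; match: 0->10, 1->2, 2->3, 3->7, 4->18; deleted nodes 18; deleted edges (18,2,on); added nodes 19, 20; added edges (19,3,on); (20,7,on); result: nodes: 2:P, 3:P, 7:P, 9:t1, 10:t2, 14:t3, 15:tok, 16:tok, 19:tok, 20:tok edges: (2,10,in); (3,14,in); (7,9,in); (7,14,in); (9,2,out); (10,3,out); (10,7,out); (15,3,on); (16,3,on); (19,3,on); (20,7,on)
step 2: rule r1; match: 0->9, 1->7, 2->2, 3->20; deleted nodes 20; deleted edges (20,7,on); added nodes 21; added edges (21,2,on); result: nodes: 2:P, 3:P, 7:P, 9:t1, 10:t2, 14:t3, 15:tok, 16:tok, 19:tok, 21:tok edges: (2,10,in); (3,14,in); (7,9,in); (7,14,in); (9,2,out); (10,3,out); (10,7,out); (15,3,on); (16,3,on); (19,3,on); (21,2,on)
final:
nodes: 2:P, 3:P, 7:P, 9:t1, 10:t2, 14:t3, 15:tok, 16:tok, 19:tok, 21:tok
edges: (2,10,in); (3,14,in); (7,9,in); (7,14,in); (9,2,out); (10,3,out); (10,7,out); (15,3,on); (16,3,on); (19,3,on); (21,2,on)


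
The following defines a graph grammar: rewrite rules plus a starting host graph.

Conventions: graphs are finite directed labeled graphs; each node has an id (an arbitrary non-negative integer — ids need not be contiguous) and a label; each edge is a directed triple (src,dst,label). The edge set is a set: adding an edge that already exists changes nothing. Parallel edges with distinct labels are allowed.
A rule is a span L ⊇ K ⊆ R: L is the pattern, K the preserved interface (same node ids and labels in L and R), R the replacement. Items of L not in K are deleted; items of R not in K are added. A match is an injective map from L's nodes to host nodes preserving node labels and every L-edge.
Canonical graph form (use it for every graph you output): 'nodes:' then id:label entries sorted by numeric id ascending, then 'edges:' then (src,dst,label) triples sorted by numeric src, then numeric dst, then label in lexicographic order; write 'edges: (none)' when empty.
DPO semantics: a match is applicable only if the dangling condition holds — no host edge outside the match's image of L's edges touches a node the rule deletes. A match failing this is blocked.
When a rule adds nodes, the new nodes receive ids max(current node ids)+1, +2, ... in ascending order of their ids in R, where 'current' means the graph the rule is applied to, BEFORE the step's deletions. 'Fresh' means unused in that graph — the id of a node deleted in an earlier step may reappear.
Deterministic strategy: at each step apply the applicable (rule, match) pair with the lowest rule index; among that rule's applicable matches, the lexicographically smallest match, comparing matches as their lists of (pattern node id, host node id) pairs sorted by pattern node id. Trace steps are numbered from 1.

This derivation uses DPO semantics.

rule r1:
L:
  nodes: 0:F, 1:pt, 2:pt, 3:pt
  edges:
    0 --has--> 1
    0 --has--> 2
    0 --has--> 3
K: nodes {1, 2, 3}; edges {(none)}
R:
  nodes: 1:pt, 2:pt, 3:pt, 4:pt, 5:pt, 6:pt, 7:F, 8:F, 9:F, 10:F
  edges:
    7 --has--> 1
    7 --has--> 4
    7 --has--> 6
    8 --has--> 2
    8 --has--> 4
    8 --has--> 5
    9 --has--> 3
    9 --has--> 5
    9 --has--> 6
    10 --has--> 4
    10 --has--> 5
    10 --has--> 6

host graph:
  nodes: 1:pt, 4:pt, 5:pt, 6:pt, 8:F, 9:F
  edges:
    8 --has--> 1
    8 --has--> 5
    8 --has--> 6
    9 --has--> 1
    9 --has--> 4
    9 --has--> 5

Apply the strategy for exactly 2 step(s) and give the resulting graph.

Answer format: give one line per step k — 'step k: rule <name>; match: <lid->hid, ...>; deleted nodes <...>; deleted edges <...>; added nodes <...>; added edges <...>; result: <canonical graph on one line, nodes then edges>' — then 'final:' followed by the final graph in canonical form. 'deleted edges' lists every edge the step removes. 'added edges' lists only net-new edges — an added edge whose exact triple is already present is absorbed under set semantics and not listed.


step 1: rule r1; match: 0->8, 1->1, 2->5, 3->6; deleted nodes 8; deleted edges (8,1,has); (8,5,has); (8,6,has); added nodes 10, 11, 12, 13, 14, 15, 16; added edges (13,1,has); (13,10,has); (13,12,has); (14,5,has); (14,10,has); (14,11,has); (15,6,has); (15,11,has); (15,12,has); (16,10,has); (16,11,has); (16,12,has); result: nodes: 1:pt, 4:pt, 5:pt, 6:pt, 9:F, 10:pt, 11:pt, 12:pt, 13:F, 14:F, 15:F, 16:F edges: (9,1,has); (9,4,has); (9,5,has); (13,1,has); (13,10,has); (13,12,has); (14,5,has); (14,10,has); (14,11,has); (15,6,has); (15,11,has); (15,12,has); (16,10,has); (16,11,has); (16,12,has)
step 2: rule r1; match: 0->9, 1->1, 2->4, 3->5; deleted nodes 9; deleted edges (9,1,has); (9,4,has); (9,5,has); added nodes 17, 18, 19, 20, 21, 22, 23; added edges (20,1,has); (20,17,has); (20,19,has); (21,4,has); (21,17,has); (21,18,has); (22,5,has); (22,18,has); (22,19,has); (23,17,has); (23,18,has); (23,19,has); result: nodes: 1:pt, 4:pt, 5:pt, 6:pt, 10:pt, 11:pt, 12:pt, 13:F, 14:F, 15:F, 16:F, 17:pt, 18:pt, 19:pt, 20:F, 21:F, 22:F, 23:F edges: (13,1,has); (13,10,has); (13,12,has); (14,5,has); (14,10,has); (14,11,has); (15,6,has); (15,11,has); (15,12,has); (16,10,has); (16,11,has); (16,12,has); (20,1,has); (20,17,has); (20,19,has); (21,4,has); (21,17,has); (21,18,has); (22,5,has); (22,18,has); (22,19,has); (23,17,has); (23,18,has); (23,19,has)
final:
nodes: 1:pt, 4:pt, 5:pt, 6:pt, 10:pt, 11:pt, 12:pt, 13:F, 14:F, 15:F, 16:F, 17:pt, 18:pt, 19:pt, 20:F, 21:F, 22:F, 23:F
edges: (13,1,has); (13,10,has); (13,12,has); (14,5,has); (14,10,has); (14,11,has); (15,6,has); (15,11,has); (15,12,has); (16,10,has); (16,11,has); (16,12,has); (20,1,has); (20,17,has); (20,19,has); (21,4,has); (21,17,has); (21,18,has); (22,5,has); (22,18,has); (22,19,has); (23,17,has); (23,18,has); (23,19,has)


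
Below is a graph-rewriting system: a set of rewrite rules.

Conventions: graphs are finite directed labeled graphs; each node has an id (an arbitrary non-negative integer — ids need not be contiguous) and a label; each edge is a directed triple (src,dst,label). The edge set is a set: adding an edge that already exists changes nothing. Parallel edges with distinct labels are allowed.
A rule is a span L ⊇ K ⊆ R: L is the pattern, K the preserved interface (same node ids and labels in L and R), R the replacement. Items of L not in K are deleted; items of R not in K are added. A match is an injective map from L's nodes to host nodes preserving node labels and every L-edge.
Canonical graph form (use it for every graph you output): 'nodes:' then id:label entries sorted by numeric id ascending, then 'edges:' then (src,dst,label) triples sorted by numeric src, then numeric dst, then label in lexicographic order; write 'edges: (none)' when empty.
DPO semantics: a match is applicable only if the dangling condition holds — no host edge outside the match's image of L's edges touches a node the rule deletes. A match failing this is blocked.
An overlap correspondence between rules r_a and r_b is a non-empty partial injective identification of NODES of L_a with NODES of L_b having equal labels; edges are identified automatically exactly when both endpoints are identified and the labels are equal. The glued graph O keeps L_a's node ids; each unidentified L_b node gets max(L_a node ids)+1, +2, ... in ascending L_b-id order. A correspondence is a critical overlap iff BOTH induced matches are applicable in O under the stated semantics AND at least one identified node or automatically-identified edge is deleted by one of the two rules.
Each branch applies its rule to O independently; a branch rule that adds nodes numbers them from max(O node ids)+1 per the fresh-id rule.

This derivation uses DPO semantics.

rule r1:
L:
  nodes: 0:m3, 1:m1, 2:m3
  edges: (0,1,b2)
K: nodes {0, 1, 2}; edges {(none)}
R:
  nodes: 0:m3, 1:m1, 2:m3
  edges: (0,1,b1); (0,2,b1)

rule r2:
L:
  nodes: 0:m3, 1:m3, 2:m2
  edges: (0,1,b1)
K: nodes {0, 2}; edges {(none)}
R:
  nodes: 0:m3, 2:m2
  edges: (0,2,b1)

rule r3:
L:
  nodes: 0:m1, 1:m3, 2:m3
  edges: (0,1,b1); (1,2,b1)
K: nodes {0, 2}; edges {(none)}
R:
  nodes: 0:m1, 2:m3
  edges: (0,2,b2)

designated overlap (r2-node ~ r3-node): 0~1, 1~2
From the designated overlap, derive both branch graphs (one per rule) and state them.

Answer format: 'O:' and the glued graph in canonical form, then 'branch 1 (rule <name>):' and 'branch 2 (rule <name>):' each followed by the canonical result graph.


O:
nodes: 0:m3, 1:m3, 2:m2, 3:m1
edges: (0,1,b1); (3,0,b1)
branch 1 (rule r2):
nodes: 0:m3, 2:m2, 3:m1
edges: (0,2,b1); (3,0,b1)
branch 2 (rule r3):
nodes: 1:m3, 2:m2, 3:m1
edges: (3,1,b2)


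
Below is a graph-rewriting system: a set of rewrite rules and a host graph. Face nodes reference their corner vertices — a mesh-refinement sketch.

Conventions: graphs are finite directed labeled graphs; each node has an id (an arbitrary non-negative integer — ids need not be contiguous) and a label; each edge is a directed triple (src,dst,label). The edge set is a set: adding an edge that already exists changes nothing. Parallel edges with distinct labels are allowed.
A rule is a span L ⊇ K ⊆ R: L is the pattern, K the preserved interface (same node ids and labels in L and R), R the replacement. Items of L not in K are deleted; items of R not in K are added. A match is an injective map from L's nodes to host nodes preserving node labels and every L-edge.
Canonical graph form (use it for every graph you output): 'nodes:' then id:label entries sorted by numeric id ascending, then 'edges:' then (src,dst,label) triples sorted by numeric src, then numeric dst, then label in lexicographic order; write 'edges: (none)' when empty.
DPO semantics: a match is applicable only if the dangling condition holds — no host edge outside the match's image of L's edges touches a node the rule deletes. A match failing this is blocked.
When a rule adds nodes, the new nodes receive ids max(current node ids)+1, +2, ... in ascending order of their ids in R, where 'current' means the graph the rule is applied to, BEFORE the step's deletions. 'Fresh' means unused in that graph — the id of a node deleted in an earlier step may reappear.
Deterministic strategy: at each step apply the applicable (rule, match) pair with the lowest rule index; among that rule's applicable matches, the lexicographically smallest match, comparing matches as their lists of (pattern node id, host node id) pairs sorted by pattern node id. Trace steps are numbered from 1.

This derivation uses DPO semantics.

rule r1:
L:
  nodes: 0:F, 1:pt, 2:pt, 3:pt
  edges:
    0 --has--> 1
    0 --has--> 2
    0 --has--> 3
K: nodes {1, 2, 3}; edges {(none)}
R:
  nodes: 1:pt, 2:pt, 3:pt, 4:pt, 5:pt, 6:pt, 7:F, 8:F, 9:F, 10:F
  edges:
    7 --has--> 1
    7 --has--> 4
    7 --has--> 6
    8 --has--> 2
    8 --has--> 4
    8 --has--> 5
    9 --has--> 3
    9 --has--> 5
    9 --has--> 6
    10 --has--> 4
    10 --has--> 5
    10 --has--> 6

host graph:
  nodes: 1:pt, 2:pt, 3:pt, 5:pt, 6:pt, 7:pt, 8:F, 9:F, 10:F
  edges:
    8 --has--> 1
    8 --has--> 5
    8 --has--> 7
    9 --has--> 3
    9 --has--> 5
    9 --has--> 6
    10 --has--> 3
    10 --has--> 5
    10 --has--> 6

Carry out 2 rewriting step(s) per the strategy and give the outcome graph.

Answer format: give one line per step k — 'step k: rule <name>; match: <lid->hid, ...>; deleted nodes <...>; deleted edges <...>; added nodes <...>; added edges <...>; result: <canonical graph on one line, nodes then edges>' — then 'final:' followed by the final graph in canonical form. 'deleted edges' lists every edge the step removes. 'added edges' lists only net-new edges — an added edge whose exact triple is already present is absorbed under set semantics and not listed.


step 1: rule r1; match: 0->8, 1->1, 2->5, 3->7; deleted nodes 8; deleted edges (8,1,has); (8,5,has); (8,7,has); added nodes 11, 12, 13, 14, 15, 16, 17; added edges (14,1,has); (14,11,has); (14,13,has); (15,5,has); (15,11,has); (15,12,has); (16,7,has); (16,12,has); (16,13,has); (17,11,has); (17,12,has); (17,13,has); result: nodes: 1:pt, 2:pt, 3:pt, 5:pt, 6:pt, 7:pt, 9:F, 10:F, 11:pt, 12:pt, 13:pt, 14:F, 15:F, 16:F, 17:F edges: (9,3,has); (9,5,has); (9,6,has); (10,3,has); (10,5,has); (10,6,has); (14,1,has); (14,11,has); (14,13,has); (15,5,has); (15,11,has); (15,12,has); (16,7,has); (16,12,has); (16,13,has); (17,11,has); (17,12,has); (17,13,has)
step 2: rule r1; match: 0->9, 1->3, 2->5, 3->6; deleted nodes 9; deleted edges (9,3,has); (9,5,has); (9,6,has); added nodes 18, 19, 20, 21, 22, 23, 24; added edges (21,3,has); (21,18,has); (21,20,has); (22,5,has); (22,18,has); (22,19,has); (23,6,has); (23,19,has); (23,20,has); (24,18,has); (24,19,has); (24,20,has); result: nodes: 1:pt, 2:pt, 3:pt, 5:pt, 6:pt, 7:pt, 10:F, 11:pt, 12:pt, 13:pt, 14:F, 15:F, 16:F, 17:F, 18:pt, 19:pt, 20:pt, 21:F, 22:F, 23:F, 24:F edges: (10,3,has); (10,5,has); (10,6,has); (14,1,has); (14,11,has); (14,13,has); (15,5,has); (15,11,has); (15,12,has); (16,7,has); (16,12,has); (16,13,has); (17,11,has); (17,12,has); (17,13,has); (21,3,has); (21,18,has); (21,20,has); (22,5,has); (22,18,has); (22,19,has); (23,6,has); (23,19,has); (23,20,has); (24,18,has); (24,19,has); (24,20,has)
final:
nodes: 1:pt, 2:pt, 3:pt, 5:pt, 6:pt, 7:pt, 10:F, 11:pt, 12:pt, 13:pt, 14:F, 15:F, 16:F, 17:F, 18:pt, 19:pt, 20:pt, 21:F, 22:F, 23:F, 24:F
edges: (10,3,has); (10,5,has); (10,6,has); (14,1,has); (14,11,has); (14,13,has); (15,5,has); (15,11,has); (15,12,has); (16,7,has); (16,12,has); (16,13,has); (17,11,has); (17,12,has); (17,13,has); (21,3,has); (21,18,has); (21,20,has); (22,5,has); (22,18,has); (22,19,has); (23,6,has); (23,19,has); (23,20,has); (24,18,has); (24,19,has); (24,20,has)


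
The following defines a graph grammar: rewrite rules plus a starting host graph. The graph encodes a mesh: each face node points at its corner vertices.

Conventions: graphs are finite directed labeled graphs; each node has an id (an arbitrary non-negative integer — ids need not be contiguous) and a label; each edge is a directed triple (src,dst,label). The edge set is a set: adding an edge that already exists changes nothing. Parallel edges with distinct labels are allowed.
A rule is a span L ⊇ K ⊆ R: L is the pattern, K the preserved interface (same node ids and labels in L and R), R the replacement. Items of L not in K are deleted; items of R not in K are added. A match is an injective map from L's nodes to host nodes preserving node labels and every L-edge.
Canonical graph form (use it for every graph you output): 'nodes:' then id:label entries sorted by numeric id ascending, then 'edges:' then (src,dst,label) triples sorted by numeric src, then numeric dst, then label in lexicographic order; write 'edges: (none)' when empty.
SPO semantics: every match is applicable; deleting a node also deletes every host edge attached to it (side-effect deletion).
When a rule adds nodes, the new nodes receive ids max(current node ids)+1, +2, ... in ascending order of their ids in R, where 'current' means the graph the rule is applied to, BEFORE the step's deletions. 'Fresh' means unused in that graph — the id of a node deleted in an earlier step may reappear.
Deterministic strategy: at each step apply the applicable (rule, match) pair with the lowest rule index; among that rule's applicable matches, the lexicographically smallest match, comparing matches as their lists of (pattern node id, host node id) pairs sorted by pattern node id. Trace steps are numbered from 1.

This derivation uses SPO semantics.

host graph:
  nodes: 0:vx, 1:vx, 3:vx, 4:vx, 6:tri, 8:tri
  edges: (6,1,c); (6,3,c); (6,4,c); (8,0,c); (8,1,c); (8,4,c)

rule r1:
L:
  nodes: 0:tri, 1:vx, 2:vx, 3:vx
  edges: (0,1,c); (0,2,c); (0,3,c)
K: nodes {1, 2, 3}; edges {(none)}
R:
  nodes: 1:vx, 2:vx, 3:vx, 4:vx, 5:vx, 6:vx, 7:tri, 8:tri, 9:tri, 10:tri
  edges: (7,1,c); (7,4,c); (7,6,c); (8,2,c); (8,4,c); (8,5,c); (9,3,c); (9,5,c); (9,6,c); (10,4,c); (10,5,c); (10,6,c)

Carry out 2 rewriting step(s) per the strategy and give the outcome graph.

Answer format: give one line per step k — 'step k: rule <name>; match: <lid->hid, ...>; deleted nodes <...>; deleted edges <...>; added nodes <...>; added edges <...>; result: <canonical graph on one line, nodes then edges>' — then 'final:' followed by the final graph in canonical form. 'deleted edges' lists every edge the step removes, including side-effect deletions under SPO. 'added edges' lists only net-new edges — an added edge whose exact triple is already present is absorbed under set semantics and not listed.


step 1: rule r1; match: 0->6, 1->1, 2->3, 3->4; deleted nodes 6; deleted edges (6,1,c); (6,3,c); (6,4,c); added nodes 9, 10, 11, 12, 13, 14, 15; added edges (12,1,c); (12,9,c); (12,11,c); (13,3,c); (13,9,c); (13,10,c); (14,4,c); (14,10,c); (14,11,c); (15,9,c); (15,10,c); (15,11,c); result: nodes: 0:vx, 1:vx, 3:vx, 4:vx, 8:tri, 9:vx, 10:vx, 11:vx, 12:tri, 13:tri, 14:tri, 15:tri edges: (8,0,c); (8,1,c); (8,4,c); (12,1,c); (12,9,c); (12,11,c); (13,3,c); (13,9,c); (13,10,c); (14,4,c); (14,10,c); (14,11,c); (15,9,c); (15,10,c); (15,11,c)
step 2: rule r1; match: 0->8, 1->0, 2->1, 3->4; deleted nodes 8; deleted edges (8,0,c); (8,1,c); (8,4,c); added nodes 16, 17, 18, 19, 20, 21, 22; added edges (19,0,c); (19,16,c); (19,18,c); (20,1,c); (20,16,c); (20,17,c); (21,4,c); (21,17,c); (21,18,c); (22,16,c); (22,17,c); (22,18,c); result: nodes: 0:vx, 1:vx, 3:vx, 4:vx, 9:vx, 10:vx, 11:vx, 12:tri, 13:tri, 14:tri, 15:tri, 16:vx, 17:vx, 18:vx, 19:tri, 20:tri, 21:tri, 22:tri edges: (12,1,c); (12,9,c); (12,11,c); (13,3,c); (13,9,c); (13,10,c); (14,4,c); (14,10,c); (14,11,c); (15,9,c); (15,10,c); (15,11,c); (19,0,c); (19,16,c); (19,18,c); (20,1,c); (20,16,c); (20,17,c); (21,4,c); (21,17,c); (21,18,c); (22,16,c); (22,17,c); (22,18,c)
final:
nodes: 0:vx, 1:vx, 3:vx, 4:vx, 9:vx, 10:vx, 11:vx, 12:tri, 13:tri, 14:tri, 15:tri, 16:vx, 17:vx, 18:vx, 19:tri, 20:tri, 21:tri, 22:tri
edges: (12,1,c); (12,9,c); (12,11,c); (13,3,c); (13,9,c); (13,10,c); (14,4,c); (14,10,c); (14,11,c); (15,9,c); (15,10,c); (15,11,c); (19,0,c); (19,16,c); (19,18,c); (20,1,c); (20,16,c); (20,17,c); (21,4,c); (21,17,c); (21,18,c); (22,16,c); (22,17,c); (22,18,c)


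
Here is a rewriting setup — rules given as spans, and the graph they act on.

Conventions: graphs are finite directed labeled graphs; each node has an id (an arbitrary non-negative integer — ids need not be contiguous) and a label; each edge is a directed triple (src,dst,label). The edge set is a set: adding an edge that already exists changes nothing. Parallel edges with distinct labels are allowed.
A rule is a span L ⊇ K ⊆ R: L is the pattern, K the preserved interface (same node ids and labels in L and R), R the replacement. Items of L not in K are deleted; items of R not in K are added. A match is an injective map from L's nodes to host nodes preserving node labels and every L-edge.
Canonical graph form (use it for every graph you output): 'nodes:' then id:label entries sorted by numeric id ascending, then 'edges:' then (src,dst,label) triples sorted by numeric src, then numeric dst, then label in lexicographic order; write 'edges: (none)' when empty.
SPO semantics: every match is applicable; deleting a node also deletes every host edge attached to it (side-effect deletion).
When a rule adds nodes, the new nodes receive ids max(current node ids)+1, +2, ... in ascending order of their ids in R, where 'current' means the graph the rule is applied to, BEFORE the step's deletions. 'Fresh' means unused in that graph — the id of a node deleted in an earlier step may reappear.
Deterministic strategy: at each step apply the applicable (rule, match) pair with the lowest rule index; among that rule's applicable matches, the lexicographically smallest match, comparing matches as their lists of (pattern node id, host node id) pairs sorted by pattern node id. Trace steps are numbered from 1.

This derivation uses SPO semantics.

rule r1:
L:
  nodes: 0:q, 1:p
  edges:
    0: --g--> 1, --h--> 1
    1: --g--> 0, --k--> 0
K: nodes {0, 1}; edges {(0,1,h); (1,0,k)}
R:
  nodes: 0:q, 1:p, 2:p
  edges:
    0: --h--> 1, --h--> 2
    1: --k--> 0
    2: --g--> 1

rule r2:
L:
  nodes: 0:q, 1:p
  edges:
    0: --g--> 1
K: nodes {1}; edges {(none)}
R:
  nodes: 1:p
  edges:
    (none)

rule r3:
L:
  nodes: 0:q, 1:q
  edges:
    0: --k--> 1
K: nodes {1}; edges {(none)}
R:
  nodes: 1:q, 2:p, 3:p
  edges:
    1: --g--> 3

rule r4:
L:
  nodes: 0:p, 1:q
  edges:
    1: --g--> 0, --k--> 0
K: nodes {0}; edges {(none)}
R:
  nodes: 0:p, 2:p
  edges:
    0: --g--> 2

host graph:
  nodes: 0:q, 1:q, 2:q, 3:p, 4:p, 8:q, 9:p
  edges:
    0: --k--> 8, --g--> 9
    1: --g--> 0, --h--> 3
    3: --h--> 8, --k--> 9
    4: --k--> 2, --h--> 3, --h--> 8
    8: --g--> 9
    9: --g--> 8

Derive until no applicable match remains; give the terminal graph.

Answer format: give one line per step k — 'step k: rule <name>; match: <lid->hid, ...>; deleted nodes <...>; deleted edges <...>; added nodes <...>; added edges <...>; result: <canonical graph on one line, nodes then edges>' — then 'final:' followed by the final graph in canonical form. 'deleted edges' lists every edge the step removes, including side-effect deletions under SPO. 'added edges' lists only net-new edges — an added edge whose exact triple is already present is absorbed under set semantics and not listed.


step 1: rule r2; match: 0->0, 1->9; deleted nodes 0; deleted edges (0,8,k); (0,9,g); (1,0,g); added nodes (none); added edges (none); result: nodes: 1:q, 2:q, 3:p, 4:p, 8:q, 9:p edges: (1,3,h); (3,8,h); (3,9,k); (4,2,k); (4,3,h); (4,8,h); (8,9,g); (9,8,g)
step 2: rule r2; match: 0->8, 1->9; deleted nodes 8; deleted edges (3,8,h); (4,8,h); (8,9,g); (9,8,g); added nodes (none); added edges (none); result: nodes: 1:q, 2:q, 3:p, 4:p, 9:p edges: (1,3,h); (3,9,k); (4,2,k); (4,3,h)
final:
nodes: 1:q, 2:q, 3:p, 4:p, 9:p
edges: (1,3,h); (3,9,k); (4,2,k); (4,3,h)


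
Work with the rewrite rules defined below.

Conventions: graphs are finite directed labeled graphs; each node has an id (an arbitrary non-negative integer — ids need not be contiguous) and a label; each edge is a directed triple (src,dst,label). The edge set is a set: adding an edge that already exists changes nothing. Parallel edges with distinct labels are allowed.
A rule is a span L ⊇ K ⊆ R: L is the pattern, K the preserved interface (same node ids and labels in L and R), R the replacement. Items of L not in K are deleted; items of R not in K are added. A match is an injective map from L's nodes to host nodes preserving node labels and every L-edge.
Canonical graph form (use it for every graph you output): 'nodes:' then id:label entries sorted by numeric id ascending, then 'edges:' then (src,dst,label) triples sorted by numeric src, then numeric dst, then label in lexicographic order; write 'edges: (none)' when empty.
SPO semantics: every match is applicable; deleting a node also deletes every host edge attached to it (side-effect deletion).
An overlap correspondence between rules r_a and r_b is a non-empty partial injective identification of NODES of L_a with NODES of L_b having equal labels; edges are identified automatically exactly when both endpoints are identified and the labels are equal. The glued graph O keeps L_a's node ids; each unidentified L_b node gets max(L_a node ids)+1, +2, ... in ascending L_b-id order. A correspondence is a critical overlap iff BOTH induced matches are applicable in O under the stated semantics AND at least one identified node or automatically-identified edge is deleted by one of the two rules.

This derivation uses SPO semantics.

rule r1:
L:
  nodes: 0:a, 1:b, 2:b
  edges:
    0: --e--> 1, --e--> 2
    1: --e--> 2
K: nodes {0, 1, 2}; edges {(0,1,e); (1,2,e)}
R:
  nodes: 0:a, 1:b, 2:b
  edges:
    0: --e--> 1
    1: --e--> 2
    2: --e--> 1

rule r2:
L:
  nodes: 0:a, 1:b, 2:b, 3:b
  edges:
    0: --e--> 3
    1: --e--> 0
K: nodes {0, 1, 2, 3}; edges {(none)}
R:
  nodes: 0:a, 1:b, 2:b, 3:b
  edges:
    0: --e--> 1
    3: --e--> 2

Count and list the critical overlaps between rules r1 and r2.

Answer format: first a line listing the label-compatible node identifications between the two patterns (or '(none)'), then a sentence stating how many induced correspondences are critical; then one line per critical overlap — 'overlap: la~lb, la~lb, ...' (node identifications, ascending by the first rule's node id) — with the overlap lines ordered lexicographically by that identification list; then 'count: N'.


label-compatible node identifications between L(r1) and L(r2): 0~0, 1~1, 1~2, 1~3, 2~1, 2~2, 2~3
6 of the induced correspondences are critical overlaps of r1 and r2.
overlap: 0~0, 1~1, 2~3
overlap: 0~0, 1~2, 2~3
overlap: 0~0, 1~3
overlap: 0~0, 1~3, 2~1
overlap: 0~0, 1~3, 2~2
overlap: 0~0, 2~3
count: 6


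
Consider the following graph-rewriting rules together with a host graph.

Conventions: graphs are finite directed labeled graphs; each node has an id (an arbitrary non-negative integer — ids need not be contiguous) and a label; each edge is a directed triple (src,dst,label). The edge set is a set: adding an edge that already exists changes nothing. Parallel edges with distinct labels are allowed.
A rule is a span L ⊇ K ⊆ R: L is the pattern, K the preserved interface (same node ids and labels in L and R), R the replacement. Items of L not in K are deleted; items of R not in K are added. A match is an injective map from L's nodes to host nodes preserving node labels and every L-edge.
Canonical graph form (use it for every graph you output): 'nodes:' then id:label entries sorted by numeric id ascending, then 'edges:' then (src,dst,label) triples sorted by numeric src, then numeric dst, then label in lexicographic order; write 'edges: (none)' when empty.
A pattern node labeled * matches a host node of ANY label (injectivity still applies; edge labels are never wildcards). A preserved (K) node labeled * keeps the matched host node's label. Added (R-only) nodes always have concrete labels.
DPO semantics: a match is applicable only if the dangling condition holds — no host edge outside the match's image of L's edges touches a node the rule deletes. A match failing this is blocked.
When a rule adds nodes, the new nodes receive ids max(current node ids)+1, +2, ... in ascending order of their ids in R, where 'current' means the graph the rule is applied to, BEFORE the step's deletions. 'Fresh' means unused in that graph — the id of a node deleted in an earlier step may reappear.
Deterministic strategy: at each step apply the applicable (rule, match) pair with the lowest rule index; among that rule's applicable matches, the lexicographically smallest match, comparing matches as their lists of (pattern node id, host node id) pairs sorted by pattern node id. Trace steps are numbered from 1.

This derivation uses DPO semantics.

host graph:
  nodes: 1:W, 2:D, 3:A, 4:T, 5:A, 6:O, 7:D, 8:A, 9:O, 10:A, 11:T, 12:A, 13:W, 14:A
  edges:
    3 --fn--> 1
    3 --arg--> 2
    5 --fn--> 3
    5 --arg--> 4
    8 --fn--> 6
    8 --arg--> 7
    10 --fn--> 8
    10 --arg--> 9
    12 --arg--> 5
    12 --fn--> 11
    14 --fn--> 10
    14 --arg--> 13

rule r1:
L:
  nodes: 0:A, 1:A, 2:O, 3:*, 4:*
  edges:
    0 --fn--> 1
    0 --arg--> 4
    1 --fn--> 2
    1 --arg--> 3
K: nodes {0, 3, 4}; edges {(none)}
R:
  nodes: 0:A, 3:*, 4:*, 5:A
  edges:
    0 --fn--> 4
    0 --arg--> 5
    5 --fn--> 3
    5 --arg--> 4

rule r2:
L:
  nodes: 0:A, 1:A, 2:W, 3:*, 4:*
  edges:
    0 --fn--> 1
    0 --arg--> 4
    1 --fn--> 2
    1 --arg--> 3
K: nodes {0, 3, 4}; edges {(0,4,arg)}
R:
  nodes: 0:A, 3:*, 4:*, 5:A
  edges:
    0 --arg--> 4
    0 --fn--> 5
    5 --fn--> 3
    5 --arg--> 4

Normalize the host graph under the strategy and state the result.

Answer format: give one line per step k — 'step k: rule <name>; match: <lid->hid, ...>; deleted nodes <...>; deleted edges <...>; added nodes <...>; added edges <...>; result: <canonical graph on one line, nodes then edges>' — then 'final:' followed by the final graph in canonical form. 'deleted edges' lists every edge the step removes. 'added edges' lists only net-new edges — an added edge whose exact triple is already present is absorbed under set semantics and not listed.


step 1: rule r1; match: 0->10, 1->8, 2->6, 3->7, 4->9; deleted nodes 6, 8; deleted edges (8,6,fn); (8,7,arg); (10,8,fn); (10,9,arg); added nodes 15; added edges (10,9,fn); (10,15,arg); (15,7,fn); (15,9,arg); result: nodes: 1:W, 2:D, 3:A, 4:T, 5:A, 7:D, 9:O, 10:A, 11:T, 12:A, 13:W, 14:A, 15:A edges: (3,1,fn); (3,2,arg); (5,3,fn); (5,4,arg); (10,9,fn); (10,15,arg); (12,5,arg); (12,11,fn); (14,10,fn); (14,13,arg); (15,7,fn); (15,9,arg)
step 2: rule r2; match: 0->5, 1->3, 2->1, 3->2, 4->4; deleted nodes 1, 3; deleted edges (3,1,fn); (3,2,arg); (5,3,fn); added nodes 16; added edges (5,16,fn); (16,2,fn); (16,4,arg); result: nodes: 2:D, 4:T, 5:A, 7:D, 9:O, 10:A, 11:T, 12:A, 13:W, 14:A, 15:A, 16:A edges: (5,4,arg); (5,16,fn); (10,9,fn); (10,15,arg); (12,5,arg); (12,11,fn); (14,10,fn); (14,13,arg); (15,7,fn); (15,9,arg); (16,2,fn); (16,4,arg)
final:
nodes: 2:D, 4:T, 5:A, 7:D, 9:O, 10:A, 11:T, 12:A, 13:W, 14:A, 15:A, 16:A
edges: (5,4,arg); (5,16,fn); (10,9,fn); (10,15,arg); (12,5,arg); (12,11,fn); (14,10,fn); (14,13,arg); (15,7,fn); (15,9,arg); (16,2,fn); (16,4,arg)


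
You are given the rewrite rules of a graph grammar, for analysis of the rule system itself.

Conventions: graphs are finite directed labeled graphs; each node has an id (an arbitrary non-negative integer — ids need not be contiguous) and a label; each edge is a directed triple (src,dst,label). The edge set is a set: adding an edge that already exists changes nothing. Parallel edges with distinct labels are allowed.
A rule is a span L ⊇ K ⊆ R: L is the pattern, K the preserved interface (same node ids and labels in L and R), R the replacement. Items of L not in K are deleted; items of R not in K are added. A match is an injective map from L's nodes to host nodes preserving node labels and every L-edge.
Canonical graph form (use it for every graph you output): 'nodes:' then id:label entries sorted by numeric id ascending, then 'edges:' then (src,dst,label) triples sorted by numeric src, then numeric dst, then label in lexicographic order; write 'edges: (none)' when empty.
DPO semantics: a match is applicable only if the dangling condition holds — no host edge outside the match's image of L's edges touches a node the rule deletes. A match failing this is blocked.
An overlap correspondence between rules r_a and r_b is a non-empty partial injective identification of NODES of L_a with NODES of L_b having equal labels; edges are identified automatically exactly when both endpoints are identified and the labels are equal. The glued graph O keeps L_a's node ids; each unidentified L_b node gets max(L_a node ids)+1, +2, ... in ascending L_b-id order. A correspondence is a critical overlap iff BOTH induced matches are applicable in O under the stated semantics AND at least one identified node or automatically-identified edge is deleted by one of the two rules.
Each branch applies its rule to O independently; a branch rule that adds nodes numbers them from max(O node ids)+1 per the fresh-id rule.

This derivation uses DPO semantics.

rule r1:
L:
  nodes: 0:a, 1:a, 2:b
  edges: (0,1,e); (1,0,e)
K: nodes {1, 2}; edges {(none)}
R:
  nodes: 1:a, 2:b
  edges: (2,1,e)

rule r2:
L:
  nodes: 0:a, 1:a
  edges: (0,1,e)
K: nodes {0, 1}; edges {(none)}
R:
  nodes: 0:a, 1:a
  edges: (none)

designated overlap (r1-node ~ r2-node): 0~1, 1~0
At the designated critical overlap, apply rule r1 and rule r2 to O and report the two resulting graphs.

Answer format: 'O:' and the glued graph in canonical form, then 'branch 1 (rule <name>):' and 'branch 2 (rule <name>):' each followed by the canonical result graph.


O:
nodes: 0:a, 1:a, 2:b
edges: (0,1,e); (1,0,e)
branch 1 (rule r1):
nodes: 1:a, 2:b
edges: (2,1,e)
branch 2 (rule r2):
nodes: 0:a, 1:a, 2:b
edges: (0,1,e)


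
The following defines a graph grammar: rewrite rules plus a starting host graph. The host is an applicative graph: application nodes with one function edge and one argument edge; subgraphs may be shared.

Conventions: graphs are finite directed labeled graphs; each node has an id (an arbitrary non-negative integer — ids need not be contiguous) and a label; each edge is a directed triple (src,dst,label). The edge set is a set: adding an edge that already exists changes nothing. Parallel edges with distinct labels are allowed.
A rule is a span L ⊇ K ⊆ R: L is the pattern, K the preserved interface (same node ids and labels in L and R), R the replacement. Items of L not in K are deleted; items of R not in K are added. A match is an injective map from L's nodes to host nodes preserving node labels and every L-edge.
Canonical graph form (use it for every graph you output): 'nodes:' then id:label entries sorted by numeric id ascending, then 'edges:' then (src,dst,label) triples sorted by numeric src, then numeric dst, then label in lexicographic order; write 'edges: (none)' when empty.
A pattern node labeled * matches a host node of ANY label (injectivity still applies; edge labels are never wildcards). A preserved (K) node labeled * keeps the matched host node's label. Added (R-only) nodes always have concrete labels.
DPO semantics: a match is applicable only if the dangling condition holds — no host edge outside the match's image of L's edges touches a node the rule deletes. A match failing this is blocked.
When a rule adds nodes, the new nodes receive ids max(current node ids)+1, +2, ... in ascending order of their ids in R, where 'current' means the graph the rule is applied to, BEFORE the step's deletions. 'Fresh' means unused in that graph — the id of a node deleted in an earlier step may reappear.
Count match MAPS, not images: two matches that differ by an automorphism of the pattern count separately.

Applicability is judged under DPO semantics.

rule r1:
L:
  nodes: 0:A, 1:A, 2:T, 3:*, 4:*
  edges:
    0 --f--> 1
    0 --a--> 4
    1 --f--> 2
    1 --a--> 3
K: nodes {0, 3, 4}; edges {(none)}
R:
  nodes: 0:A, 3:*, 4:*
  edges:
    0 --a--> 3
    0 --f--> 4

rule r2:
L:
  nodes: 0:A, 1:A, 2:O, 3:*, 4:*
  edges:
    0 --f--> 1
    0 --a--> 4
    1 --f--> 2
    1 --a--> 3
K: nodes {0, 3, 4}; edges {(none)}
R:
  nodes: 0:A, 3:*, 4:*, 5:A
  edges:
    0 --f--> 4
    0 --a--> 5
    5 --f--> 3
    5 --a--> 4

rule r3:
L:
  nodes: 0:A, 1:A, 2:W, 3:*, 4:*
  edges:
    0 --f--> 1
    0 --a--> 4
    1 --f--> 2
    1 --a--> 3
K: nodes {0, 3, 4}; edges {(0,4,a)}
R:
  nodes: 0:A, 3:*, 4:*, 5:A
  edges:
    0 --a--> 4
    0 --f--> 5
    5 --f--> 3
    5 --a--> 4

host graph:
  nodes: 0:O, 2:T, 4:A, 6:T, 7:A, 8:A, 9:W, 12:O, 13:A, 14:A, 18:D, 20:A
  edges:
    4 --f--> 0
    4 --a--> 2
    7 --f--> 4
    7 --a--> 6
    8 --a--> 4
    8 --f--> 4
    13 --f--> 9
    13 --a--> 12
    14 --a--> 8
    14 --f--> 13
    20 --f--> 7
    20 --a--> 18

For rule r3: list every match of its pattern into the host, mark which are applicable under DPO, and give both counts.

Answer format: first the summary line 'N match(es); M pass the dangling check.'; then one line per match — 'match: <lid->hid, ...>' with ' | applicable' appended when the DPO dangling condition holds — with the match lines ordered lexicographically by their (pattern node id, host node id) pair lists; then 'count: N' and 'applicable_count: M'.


1 match(es); 1 pass the dangling check.
match: 0->14, 1->13, 2->9, 3->12, 4->8 | applicable
count: 1
applicable_count: 1
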